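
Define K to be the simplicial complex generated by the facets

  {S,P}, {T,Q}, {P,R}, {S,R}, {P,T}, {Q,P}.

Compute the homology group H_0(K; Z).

H_0 = Z.

K has 5 vertices, 6 edges.
rank ∂_0 = 0, rank ∂_1 = 4 ⇒ b_0 = 5 − 0 − 4 = 1; all invariant factors of ∂_1 are 1 so no torsion. So H_0 = Z.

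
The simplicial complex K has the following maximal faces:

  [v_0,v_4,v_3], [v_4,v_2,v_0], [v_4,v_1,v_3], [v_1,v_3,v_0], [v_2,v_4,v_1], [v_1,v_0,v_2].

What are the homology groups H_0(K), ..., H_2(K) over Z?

Order the vertices as v_0 < v_1 < v_2 < v_3 < v_4. Listing each simplex with vertices in this order, K has dimension 2 with simplices:

  0-simplices (5): [v_0], [v_1], [v_2], [v_3], [v_4]
  1-simplices (9): [v_0,v_1], [v_0,v_2], [v_0,v_3], [v_0,v_4], [v_1,v_2], [v_1,v_3], [v_1,v_4], [v_2,v_4], [v_3,v_4]
  2-simplices (6): [v_0,v_1,v_2], [v_0,v_1,v_3], [v_0,v_2,v_4], [v_0,v_3,v_4], [v_1,v_2,v_4], [v_1,v_3,v_4]

Hence C_0 ≅ Z^5, C_1 ≅ Z^9, C_2 ≅ Z^6.

The boundary map ∂_1: C_1 → C_0 sends each edge [p,q] (with p < q) to q − p. For instance
  ∂[v_2,v_4] = [v_4] − [v_2].
The 5×9 boundary matrix has rank 4 and Smith normal form diag(1,1,1,1).

Boundary ∂_2: C_2 → C_1 sends each 2-simplex [p,q,r] to [q,r] − [p,r] + [p,q]. For instance
  ∂[v_1,v_3,v_4] = [v_3,v_4] − [v_1,v_4] + [v_1,v_3],
  ∂[v_0,v_1,v_2] = [v_1,v_2] − [v_0,v_2] + [v_0,v_1].
The 9×6 boundary matrix has rank 5 and Smith normal form diag(1,1,1,1,1).

From H_k ≅ ker(∂_k) / im(∂_{k+1}) we obtain:

  H_0: rank C_0 − rank ∂_1 = 5 − 4 = 1, and the invariant factors of ∂_1 are all 1, so H_0 = Z.
  H_1: rank ker ∂_1 − rank ∂_2 = (9 − 4) − 5 = 0, and the invariant factors of ∂_2 are all 1, so H_1 = 0.
  H_2: rank ker ∂_2 − rank ∂_3 = (6 − 5) − 0 = 1, and there is no ∂_3, so H_2 = Z.

As a check, the Euler characteristic is 5 − 9 + 6 = 2, which agrees with 1 − 0 + 1 = 2.

H_0 ≅ Z,  H_1 = 0,  H_2 ≅ Z.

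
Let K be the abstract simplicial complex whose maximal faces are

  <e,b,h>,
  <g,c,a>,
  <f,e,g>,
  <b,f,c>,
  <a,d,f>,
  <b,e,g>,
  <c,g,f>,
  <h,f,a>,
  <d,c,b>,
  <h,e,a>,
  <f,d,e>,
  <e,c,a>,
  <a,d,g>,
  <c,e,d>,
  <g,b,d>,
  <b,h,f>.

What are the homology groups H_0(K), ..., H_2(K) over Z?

We work with the vertex ordering a < b < c < d < e < f < g < h. The simplices of K, each written with vertices in increasing order, are:

  0-simplices (8): a, b, c, d, e, f, g, h
  1-simplices (24): ac, ad, ae, af, ag, ah, bc, bd, be, bf, bg, bh, cd, ce, cf, cg, de, df, dg, ef, eg, eh, fg, fh
  2-simplices (16): ace, acg, adf, adg, aeh, afh, bcd, bcf, bdg, beg, beh, bfh, cde, cfg, def, efg

Hence C_0 ≅ Z^8, C_1 ≅ Z^24, C_2 ≅ Z^16.

The boundary map ∂_1: C_1 → C_0 maps an edge to its endpoints' difference, ∂[p,q] = q − p. For instance
  ∂af = f − a.
This gives a 8×24 integer matrix of rank 7; reducing to Smith normal form yields diagonal entries (1,1,1,1,1,1,1).

∂_2: C_2 → C_1 sends each 2-simplex [p,q,r] to [q,r] − [p,r] + [p,q]. For instance
  ∂aeh = eh − ah + ae,
  ∂bfh = fh − bh + bf.
As a 24×16 matrix over Z this has rank 15, with invariant factors (1,1,1,1,1,1,1,1,1,1,1,1,1,1,1).

Now H_k = ker ∂_k / im ∂_{k+1}, so:

  H_0: rank C_0 − rank ∂_1 = 8 − 7 = 1, and the invariant factors of ∂_1 are all 1, so H_0 ≅ Z.
  H_1: rank ker ∂_1 − rank ∂_2 = (24 − 7) − 15 = 2, and the invariant factors of ∂_2 are all 1, so H_1 ≅ Z^2.
  H_2: rank ker ∂_2 − rank ∂_3 = (16 − 15) − 0 = 1, and there is no ∂_3, so H_2 ≅ Z.

H_0 = Z,  H_1 = Z^2,  H_2 = Z.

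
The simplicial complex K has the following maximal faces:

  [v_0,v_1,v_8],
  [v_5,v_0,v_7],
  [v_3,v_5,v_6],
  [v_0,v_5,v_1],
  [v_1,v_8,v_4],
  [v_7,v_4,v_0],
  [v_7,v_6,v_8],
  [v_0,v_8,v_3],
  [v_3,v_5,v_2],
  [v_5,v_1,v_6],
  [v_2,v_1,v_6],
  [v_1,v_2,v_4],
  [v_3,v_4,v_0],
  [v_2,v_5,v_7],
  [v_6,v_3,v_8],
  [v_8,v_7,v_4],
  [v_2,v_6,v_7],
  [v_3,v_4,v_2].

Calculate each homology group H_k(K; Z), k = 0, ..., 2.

H_0 ≅ Z,  H_1 ≅ Z ⊕ Z_2,  H_2 = 0.

Order the vertices as v_0 < v_1 < v_2 < v_3 < v_4 < v_5 < v_6 < v_7 < v_8. Listing each simplex with vertices in this order, K has dimension 2 with simplices:

  0-simplices (9): [v_0], [v_1], [v_2], [v_3], [v_4], [v_5], [v_6], [v_7], [v_8]
  1-simplices (27): (27 of them)
  2-simplices (18): (18 of them)

so the chain groups are C_0 ≅ Z^9, C_1 ≅ Z^27, C_2 ≅ Z^18.

The boundary map ∂_1: C_1 → C_0 is given by ∂[p,q] = [q] − [p]. For instance
  ∂[v_3,v_6] = [v_6] − [v_3].
The 9×27 boundary matrix has rank 8 and Smith normal form diag(1,1,1,1,1,1,1,1).

Boundary ∂_2: C_2 → C_1 maps a triangle to the signed sum of its edges. For instance
  ∂[v_3,v_6,v_8] = [v_6,v_8] − [v_3,v_8] + [v_3,v_6],
  ∂[v_0,v_1,v_8] = [v_1,v_8] − [v_0,v_8] + [v_0,v_1].
This gives a 27×18 integer matrix of rank 18; reducing to Smith normal form yields diagonal entries (1,1,1,1,1,1,1,1,1,1,1,1,1,1,1,1,1,2).

Computing H_k = (kernel of ∂_k) / (image of ∂_{k+1}):

  H_0: rank C_0 − rank ∂_1 = 9 − 8 = 1, and the invariant factors of ∂_1 are all 1, so H_0 ≅ Z.
  H_1: rank ker ∂_1 − rank ∂_2 = (27 − 8) − 18 = 1, and ∂_2 has invariant factor 2 > 1, so H_1 ≅ Z ⊕ Z_2.
  H_2: rank ker ∂_2 − rank ∂_3 = (18 − 18) − 0 = 0, and there is no ∂_3, so H_2 ≅ 0.

As a check, the Euler characteristic is 9 − 27 + 18 = 0, which agrees with 1 − 1 + 0 = 0.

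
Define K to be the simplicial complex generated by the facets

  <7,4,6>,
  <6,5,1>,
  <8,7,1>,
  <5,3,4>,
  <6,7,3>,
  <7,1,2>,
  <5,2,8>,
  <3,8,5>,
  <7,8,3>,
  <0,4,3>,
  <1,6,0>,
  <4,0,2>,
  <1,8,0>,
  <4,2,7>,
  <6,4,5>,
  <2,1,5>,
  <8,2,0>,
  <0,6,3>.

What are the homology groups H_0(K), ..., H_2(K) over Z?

Order the vertices as 0 < 1 < 2 < 3 < 4 < 5 < 6 < 7 < 8. Listing each simplex with vertices in this order, K has dimension 2 with simplices:

  0-simplices (9): [0], [1], [2], [3], [4], [5], [6], [7], [8]
  1-simplices (27): (27 of them)
  2-simplices (18): [0,1,6], [0,1,8], [0,2,4], [0,2,8], [0,3,4], [0,3,6], [1,2,5], [1,2,7], [1,5,6], [1,7,8], [2,4,7], [2,5,8], [3,4,5], [3,5,8], [3,6,7], [3,7,8], [4,5,6], [4,6,7]

so the chain groups are C_0 ≅ Z^9, C_1 ≅ Z^27, C_2 ≅ Z^18.

Boundary ∂_1: C_1 → C_0 sends each edge [p,q] (with p < q) to q − p.
As a 9×27 matrix over Z this has rank 8, with invariant factors (1,1,1,1,1,1,1,1).

Boundary ∂_2: C_2 → C_1 maps a triangle to the signed sum of its edges. For instance
  ∂[0,1,6] = [1,6] − [0,6] + [0,1],
  ∂[0,2,4] = [2,4] − [0,4] + [0,2].
The resulting 27×18 matrix has rank 18, and its Smith normal form has invariant factors (1,1,1,1,1,1,1,1,1,1,1,1,1,1,1,1,1,2).

Now H_k = ker ∂_k / im ∂_{k+1}, so:

  H_0: rank C_0 − rank ∂_1 = 9 − 8 = 1, and the invariant factors of ∂_1 are all 1, so H_0 = Z.
  H_1: rank ker ∂_1 − rank ∂_2 = (27 − 8) − 18 = 1, and ∂_2 has invariant factor 2 > 1, so H_1 = Z × Z/2.
  H_2: rank ker ∂_2 − rank ∂_3 = (18 − 18) − 0 = 0, and there is no ∂_3, so H_2 = 0.

As a check, the Euler characteristic is 9 − 27 + 18 = 0, which agrees with 1 − 1 + 0 = 0.

H_0 ≅ Z,  H_1 ≅ Z × Z/2,  H_2 = 0.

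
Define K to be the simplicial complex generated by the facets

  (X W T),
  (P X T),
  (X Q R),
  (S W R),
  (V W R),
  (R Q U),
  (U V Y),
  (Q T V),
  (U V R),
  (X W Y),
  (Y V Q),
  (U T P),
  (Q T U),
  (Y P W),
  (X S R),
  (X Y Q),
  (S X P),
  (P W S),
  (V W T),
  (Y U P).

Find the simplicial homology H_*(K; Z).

Take the total order P < Q < R < S < T < U < V < W < X < Y on the vertex set. Then K (dimension 2) consists of the simplices:

  0-simplices (10): P, Q, R, S, T, U, V, W, X, Y
  1-simplices (30): PS, PT, PU, PW, PX, PY, QR, QT, QU, QV, QX, QY, RS, RU, RV, RW, RX, SW, SX, TU, TV, TW, TX, UV, UY, VW, VY, WX, WY, XY
  2-simplices (20): PSW, PSX, PTU, PTX, PUY, PWY, QRU, QRX, QTU, QTV, QVY, QXY, RSW, RSX, RUV, RVW, TVW, TWX, UVY, WXY

giving chain groups C_0 ≅ Z^10, C_1 ≅ Z^30, C_2 ≅ Z^20.

∂_1: C_1 → C_0 maps an edge to its endpoints' difference, ∂[p,q] = q − p.
The resulting 10×30 matrix has rank 9, and its Smith normal form has invariant factors (1,1,1,1,1,1,1,1,1).

The boundary map ∂_2: C_2 → C_1 acts by ∂[p,q,r] = [q,r] − [p,r] + [p,q]. For instance
  ∂PUY = UY − PY + PU,
  ∂TVW = VW − TW + TV.
The 30×20 boundary matrix has rank 20 and Smith normal form diag(1,1,1,1,1,1,1,1,1,1,1,1,1,1,1,1,1,1,1,2).

Reading off H_k = ker ∂_k / im ∂_{k+1}:

  H_0: rank C_0 − rank ∂_1 = 10 − 9 = 1, and the invariant factors of ∂_1 are all 1, so H_0 ≅ Z.
  H_1: rank ker ∂_1 − rank ∂_2 = (30 − 9) − 20 = 1, and ∂_2 has invariant factor 2 > 1, so H_1 ≅ Z ⊕ Z_2.
  H_2: rank ker ∂_2 − rank ∂_3 = (20 − 20) − 0 = 0, and there is no ∂_3, so H_2 ≅ 0.

As a check, the Euler characteristic is 10 − 30 + 20 = 0, which agrees with 1 − 1 + 0 = 0.

H_0 ≅ Z,  H_1 ≅ Z ⊕ Z_2,  H_2 = 0.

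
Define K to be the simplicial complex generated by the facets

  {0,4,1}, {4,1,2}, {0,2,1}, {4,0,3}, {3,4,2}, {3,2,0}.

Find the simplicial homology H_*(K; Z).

We work with the vertex ordering 0 < 1 < 2 < 3 < 4. The simplices of K, each written with vertices in increasing order, are:

  0-simplices (5): [0], [1], [2], [3], [4]
  1-simplices (9): [0,1], [0,2], [0,3], [0,4], [1,2], [1,4], [2,3], [2,4], [3,4]
  2-simplices (6): [0,1,2], [0,1,4], [0,2,3], [0,3,4], [1,2,4], [2,3,4]

giving chain groups C_0 ≅ Z^5, C_1 ≅ Z^9, C_2 ≅ Z^6.

∂_1: C_1 → C_0 sends each edge [p,q] (with p < q) to q − p.
As a 5×9 matrix over Z this has rank 4, with invariant factors (1,1,1,1).

∂_2: C_2 → C_1 acts by ∂[p,q,r] = [q,r] − [p,r] + [p,q]. For instance
  ∂[0,2,3] = [2,3] − [0,3] + [0,2],
  ∂[0,1,2] = [1,2] − [0,2] + [0,1].
The 9×6 boundary matrix has rank 5 and Smith normal form diag(1,1,1,1,1).

Now H_k = ker ∂_k / im ∂_{k+1}, so:

  H_0: rank C_0 − rank ∂_1 = 5 − 4 = 1, and the invariant factors of ∂_1 are all 1, so H_0 ≅ Z.
  H_1: rank ker ∂_1 − rank ∂_2 = (9 − 4) − 5 = 0, and the invariant factors of ∂_2 are all 1, so H_1 ≅ 0.
  H_2: rank ker ∂_2 − rank ∂_3 = (6 − 5) − 0 = 1, and there is no ∂_3, so H_2 ≅ Z.

H_0 = Z,  H_1 = 0,  H_2 = Z.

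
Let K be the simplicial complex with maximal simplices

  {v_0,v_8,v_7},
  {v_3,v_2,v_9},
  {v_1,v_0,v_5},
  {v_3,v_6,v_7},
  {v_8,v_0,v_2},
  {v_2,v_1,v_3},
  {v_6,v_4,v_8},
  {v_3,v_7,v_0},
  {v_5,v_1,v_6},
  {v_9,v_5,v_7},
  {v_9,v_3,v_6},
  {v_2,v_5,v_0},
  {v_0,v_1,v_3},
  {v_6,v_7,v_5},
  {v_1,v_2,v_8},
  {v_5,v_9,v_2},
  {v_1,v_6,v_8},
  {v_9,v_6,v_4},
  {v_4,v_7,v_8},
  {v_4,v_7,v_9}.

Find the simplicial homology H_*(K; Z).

H_0 ≅ Z,  H_1 ≅ Z ⊕ Z/2,  H_2 = 0.

We work with the vertex ordering v_0 < v_1 < v_2 < v_3 < v_4 < v_5 < v_6 < v_7 < v_8 < v_9. The simplices of K, each written with vertices in increasing order, are:

  0-simplices (10): [v_0], [v_1], [v_2], [v_3], [v_4], [v_5], [v_6], [v_7], [v_8], [v_9]
  1-simplices (30): (30 of them)
  2-simplices (20): (20 of them)

Hence C_0 ≅ Z^10, C_1 ≅ Z^30, C_2 ≅ Z^20.

The boundary map ∂_1: C_1 → C_0 is given by ∂[p,q] = [q] − [p]. For instance
  ∂[v_0,v_1] = [v_1] − [v_0].
The resulting 10×30 matrix has rank 9, and its Smith normal form has invariant factors (1,1,1,1,1,1,1,1,1).

∂_2: C_2 → C_1 acts by ∂[p,q,r] = [q,r] − [p,r] + [p,q]. For instance
  ∂[v_0,v_2,v_5] = [v_2,v_5] − [v_0,v_5] + [v_0,v_2],
  ∂[v_0,v_2,v_8] = [v_2,v_8] − [v_0,v_8] + [v_0,v_2].
The 30×20 boundary matrix has rank 20 and Smith normal form diag(1,1,1,1,1,1,1,1,1,1,1,1,1,1,1,1,1,1,1,2).

Now H_k = ker ∂_k / im ∂_{k+1}, so:

  H_0: rank C_0 − rank ∂_1 = 10 − 9 = 1, and the invariant factors of ∂_1 are all 1, so H_0 = Z.
  H_1: rank ker ∂_1 − rank ∂_2 = (30 − 9) − 20 = 1, and ∂_2 has invariant factor 2 > 1, so H_1 = Z ⊕ Z/2.
  H_2: rank ker ∂_2 − rank ∂_3 = (20 − 20) − 0 = 0, and there is no ∂_3, so H_2 = 0.

As a check, the Euler characteristic is 10 − 30 + 20 = 0, which agrees with 1 − 1 + 0 = 0.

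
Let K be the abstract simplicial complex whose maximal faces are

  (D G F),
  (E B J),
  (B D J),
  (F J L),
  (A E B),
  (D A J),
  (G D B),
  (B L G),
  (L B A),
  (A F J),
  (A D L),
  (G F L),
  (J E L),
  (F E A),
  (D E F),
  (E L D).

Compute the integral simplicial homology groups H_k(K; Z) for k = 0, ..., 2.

We work with the vertex ordering A < B < D < E < F < G < J < L. The simplices of K, each written with vertices in increasing order, are:

  0-simplices (8): A, B, D, E, F, G, J, L
  1-simplices (24): AB, AD, AE, AF, AJ, AL, BD, BE, BG, BJ, BL, DE, DF, DG, DJ, DL, EF, EJ, EL, FG, FJ, FL, GL, JL
  2-simplices (16): ABE, ABL, ADJ, ADL, AEF, AFJ, BDG, BDJ, BEJ, BGL, DEF, DEL, DFG, EJL, FGL, FJL

so the chain groups are C_0 ≅ Z^8, C_1 ≅ Z^24, C_2 ≅ Z^16.

The boundary map ∂_1: C_1 → C_0 is given by ∂[p,q] = [q] − [p].
The 8×24 boundary matrix has rank 7 and Smith normal form diag(1,1,1,1,1,1,1).

The boundary map ∂_2: C_2 → C_1 sends each 2-simplex [p,q,r] to [q,r] − [p,r] + [p,q]. For instance
  ∂AFJ = FJ − AJ + AF,
  ∂BEJ = EJ − BJ + BE.
The resulting 24×16 matrix has rank 15, and its Smith normal form has invariant factors (1,1,1,1,1,1,1,1,1,1,1,1,1,1,1).

From H_k ≅ ker(∂_k) / im(∂_{k+1}) we obtain:

  H_0: rank C_0 − rank ∂_1 = 8 − 7 = 1, and the invariant factors of ∂_1 are all 1, so H_0 = Z.
  H_1: rank ker ∂_1 − rank ∂_2 = (24 − 7) − 15 = 2, and the invariant factors of ∂_2 are all 1, so H_1 = Z^2.
  H_2: rank ker ∂_2 − rank ∂_3 = (16 − 15) − 0 = 1, and there is no ∂_3, so H_2 = Z.

As a check, the Euler characteristic is 8 − 24 + 16 = 0, which agrees with 1 − 2 + 1 = 0.

H_0 ≅ Z,  H_1 ≅ Z^2,  H_2 ≅ Z.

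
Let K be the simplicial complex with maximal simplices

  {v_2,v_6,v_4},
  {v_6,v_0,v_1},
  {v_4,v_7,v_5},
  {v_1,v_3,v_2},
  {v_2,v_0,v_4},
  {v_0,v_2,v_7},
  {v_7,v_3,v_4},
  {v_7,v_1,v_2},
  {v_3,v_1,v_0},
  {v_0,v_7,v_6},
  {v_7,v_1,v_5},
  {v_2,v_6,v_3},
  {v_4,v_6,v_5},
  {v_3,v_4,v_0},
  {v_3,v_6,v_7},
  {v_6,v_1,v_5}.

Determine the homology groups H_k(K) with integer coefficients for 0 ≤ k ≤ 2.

Fix the vertex order v_0 < v_1 < v_2 < v_3 < v_4 < v_5 < v_6 < v_7 and write every simplex with vertices in increasing order. Then dim K = 2 and the simplices of K are:

  0-simplices (8): [v_0], [v_1], [v_2], [v_3], [v_4], [v_5], [v_6], [v_7]
  1-simplices (24): (24 of them)
  2-simplices (16): (16 of them)

Hence C_0 ≅ Z^8, C_1 ≅ Z^24, C_2 ≅ Z^16.

∂_1: C_1 → C_0 is given by ∂[p,q] = [q] − [p].
This gives a 8×24 integer matrix of rank 7; reducing to Smith normal form yields diagonal entries (1,1,1,1,1,1,1).

Boundary ∂_2: C_2 → C_1 maps a triangle to the signed sum of its edges. For instance
  ∂[v_4,v_5,v_6] = [v_5,v_6] − [v_4,v_6] + [v_4,v_5],
  ∂[v_3,v_4,v_7] = [v_4,v_7] − [v_3,v_7] + [v_3,v_4].
The resulting 24×16 matrix has rank 15, and its Smith normal form has invariant factors (1,1,1,1,1,1,1,1,1,1,1,1,1,1,1).

From H_k ≅ ker(∂_k) / im(∂_{k+1}) we obtain:

  H_0: rank C_0 − rank ∂_1 = 8 − 7 = 1, and the invariant factors of ∂_1 are all 1, so H_0 = Z.
  H_1: rank ker ∂_1 − rank ∂_2 = (24 − 7) − 15 = 2, and the invariant factors of ∂_2 are all 1, so H_1 = Z^2.
  H_2: rank ker ∂_2 − rank ∂_3 = (16 − 15) − 0 = 1, and there is no ∂_3, so H_2 = Z.

As a check, the Euler characteristic is 8 − 24 + 16 = 0, which agrees with 1 − 2 + 1 = 0.
(K is a triangulation of the torus T^2.)

H_0 ≅ Z,  H_1 ≅ Z^2,  H_2 ≅ Z.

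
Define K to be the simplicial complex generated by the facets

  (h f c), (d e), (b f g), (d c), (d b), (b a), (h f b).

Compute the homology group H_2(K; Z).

H_2 = 0.

K has 8 vertices, 11 edges, 3 triangles.
rank ∂_2 = 3, rank ∂_3 = 0 ⇒ b_2 = 3 − 3 − 0 = 0. So H_2 ≅ 0.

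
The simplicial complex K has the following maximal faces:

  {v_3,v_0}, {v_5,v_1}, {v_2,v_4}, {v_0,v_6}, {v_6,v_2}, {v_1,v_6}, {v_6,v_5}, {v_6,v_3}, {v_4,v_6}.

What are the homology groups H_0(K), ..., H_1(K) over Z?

K has 7 vertices, 9 edges.
rank ∂_0 = 0, rank ∂_1 = 6 ⇒ b_0 = 7 − 0 − 6 = 1; all invariant factors of ∂_1 are 1 so no torsion. So H_0 ≅ Z.
rank ∂_1 = 6, rank ∂_2 = 0 ⇒ b_1 = 9 − 6 − 0 = 3. So H_1 ≅ Z^3.

H_0 = Z,  H_1 = Z^3.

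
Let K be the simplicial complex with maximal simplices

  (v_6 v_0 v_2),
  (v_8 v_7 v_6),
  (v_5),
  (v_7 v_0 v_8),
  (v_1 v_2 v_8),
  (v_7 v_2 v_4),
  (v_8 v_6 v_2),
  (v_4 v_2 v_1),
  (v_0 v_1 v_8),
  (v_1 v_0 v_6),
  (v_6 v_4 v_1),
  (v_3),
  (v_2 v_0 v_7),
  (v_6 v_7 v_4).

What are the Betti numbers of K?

Take the total order v_0 < v_1 < v_2 < v_3 < v_4 < v_5 < v_6 < v_7 < v_8 on the vertex set. Then K (dimension 2) consists of the simplices:

  0-simplices (9): [v_0], [v_1], [v_2], [v_3], [v_4], [v_5], [v_6], [v_7], [v_8]
  1-simplices (18): (18 of them)
  2-simplices (12): (12 of them)

giving chain groups C_0 ≅ Z^9, C_1 ≅ Z^18, C_2 ≅ Z^12.

Boundary ∂_1: C_1 → C_0 sends each edge [p,q] (with p < q) to q − p. For instance
  ∂[v_4,v_6] = [v_6] − [v_4].
As a 9×18 matrix over Z this has rank 6, with invariant factors (1,1,1,1,1,1).

∂_2: C_2 → C_1 acts by ∂[p,q,r] = [q,r] − [p,r] + [p,q]. For instance
  ∂[v_0,v_7,v_8] = [v_7,v_8] − [v_0,v_8] + [v_0,v_7],
  ∂[v_1,v_2,v_8] = [v_2,v_8] − [v_1,v_8] + [v_1,v_2].
The resulting 18×12 matrix has rank 12, and its Smith normal form has invariant factors (1,1,1,1,1,1,1,1,1,1,1,2).

Reading off H_k = ker ∂_k / im ∂_{k+1}:

  H_0: rank C_0 − rank ∂_1 = 9 − 6 = 3, and the invariant factors of ∂_1 are all 1, so H_0 = Z^3.
  H_1: rank ker ∂_1 − rank ∂_2 = (18 − 6) − 12 = 0, and ∂_2 has invariant factor 2 > 1, so H_1 = Z/2Z.
  H_2: rank ker ∂_2 − rank ∂_3 = (12 − 12) − 0 = 0, and there is no ∂_3, so H_2 = 0.

As a check, the Euler characteristic is 9 − 18 + 12 = 3, which agrees with 3 − 0 + 0 = 3.
(K is a triangulation of the disjoint union of a set of 2 points and the real projective plane RP^2.)

Hence the Betti numbers are b_0 = 3, b_1 = 0, b_2 = 0.

b_0 = 3, b_1 = 0, b_2 = 0.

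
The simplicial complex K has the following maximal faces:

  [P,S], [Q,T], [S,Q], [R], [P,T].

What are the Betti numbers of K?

K has 5 vertices, 4 edges.
rank ∂_0 = 0, rank ∂_1 = 3 ⇒ b_0 = 5 − 0 − 3 = 2; all invariant factors of ∂_1 are 1 so no torsion. So H_0 ≅ Z^2.
rank ∂_1 = 3, rank ∂_2 = 0 ⇒ b_1 = 4 − 3 − 0 = 1. So H_1 ≅ Z.

b_0 = 2, b_1 = 1.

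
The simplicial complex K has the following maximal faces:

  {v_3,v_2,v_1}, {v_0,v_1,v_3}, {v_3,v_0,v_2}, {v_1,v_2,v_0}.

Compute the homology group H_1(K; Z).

H_1 = 0.

We work with the vertex ordering v_0 < v_1 < v_2 < v_3. The simplices of K, each written with vertices in increasing order, are:

  0-simplices (4): [v_0], [v_1], [v_2], [v_3]
  1-simplices (6): [v_0,v_1], [v_0,v_2], [v_0,v_3], [v_1,v_2], [v_1,v_3], [v_2,v_3]
  2-simplices (4): [v_0,v_1,v_2], [v_0,v_1,v_3], [v_0,v_2,v_3], [v_1,v_2,v_3]

giving chain groups C_0 ≅ Z^4, C_1 ≅ Z^6, C_2 ≅ Z^4.

∂_1: C_1 → C_0 maps an edge to its endpoints' difference, ∂[p,q] = q − p. For instance
  ∂[v_0,v_1] = [v_1] − [v_0].
The 4×6 boundary matrix has rank 3 and Smith normal form diag(1,1,1).

Boundary ∂_2: C_2 → C_1 maps a triangle to the signed sum of its edges. For instance
  ∂[v_1,v_2,v_3] = [v_2,v_3] − [v_1,v_3] + [v_1,v_2],
  ∂[v_0,v_1,v_2] = [v_1,v_2] − [v_0,v_2] + [v_0,v_1].
This gives a 6×4 integer matrix of rank 3; reducing to Smith normal form yields diagonal entries (1,1,1).

Now H_k = ker ∂_k / im ∂_{k+1}, so:

  H_1: rank ker ∂_1 − rank ∂_2 = (6 − 3) − 3 = 0, and the invariant factors of ∂_2 are all 1, so H_1 ≅ 0.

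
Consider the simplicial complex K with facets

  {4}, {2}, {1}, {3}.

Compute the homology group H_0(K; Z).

H_0 = Z^4.

Fix the vertex order 1 < 2 < 3 < 4 and write every simplex with vertices in increasing order. Then dim K = 0 and the simplices of K are:

  0-simplices (4): [1], [2], [3], [4]

giving chain groups C_0 ≅ Z^4.

Now H_k = ker ∂_k / im ∂_{k+1}, so:

  H_0: rank C_0 − rank ∂_1 = 4 − 0 = 4, and there is no ∂_1, so H_0 ≅ Z^4.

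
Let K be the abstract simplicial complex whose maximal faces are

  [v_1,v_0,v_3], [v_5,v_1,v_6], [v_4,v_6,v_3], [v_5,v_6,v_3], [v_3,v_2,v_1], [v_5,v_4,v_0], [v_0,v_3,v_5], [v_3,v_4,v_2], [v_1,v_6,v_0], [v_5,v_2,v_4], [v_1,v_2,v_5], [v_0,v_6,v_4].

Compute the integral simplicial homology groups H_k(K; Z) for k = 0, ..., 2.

H_0 ≅ Z,  H_1 ≅ Z/2,  H_2 = 0.

K has 7 vertices, 18 edges, 12 triangles.
rank ∂_0 = 0, rank ∂_1 = 6 ⇒ b_0 = 7 − 0 − 6 = 1; all invariant factors of ∂_1 are 1 so no torsion. So H_0 ≅ Z.
rank ∂_1 = 6, rank ∂_2 = 12 ⇒ b_1 = 18 − 6 − 12 = 0; ∂_2 has invariant factor(s) [2] giving torsion. So H_1 ≅ Z/2.
rank ∂_2 = 12, rank ∂_3 = 0 ⇒ b_2 = 12 − 12 − 0 = 0. So H_2 ≅ 0.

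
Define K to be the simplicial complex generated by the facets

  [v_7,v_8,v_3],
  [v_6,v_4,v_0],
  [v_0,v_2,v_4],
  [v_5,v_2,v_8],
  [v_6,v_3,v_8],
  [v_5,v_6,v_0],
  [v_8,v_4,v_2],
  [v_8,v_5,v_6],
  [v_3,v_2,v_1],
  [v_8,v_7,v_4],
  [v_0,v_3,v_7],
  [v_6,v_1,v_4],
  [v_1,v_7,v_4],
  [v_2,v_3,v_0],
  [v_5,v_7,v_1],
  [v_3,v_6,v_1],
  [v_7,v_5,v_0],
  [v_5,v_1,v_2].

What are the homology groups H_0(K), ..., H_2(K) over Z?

H_0 ≅ Z,  H_1 ≅ Z^2,  H_2 ≅ Z.

Fix the vertex order v_0 < v_1 < v_2 < v_3 < v_4 < v_5 < v_6 < v_7 < v_8 and write every simplex with vertices in increasing order. Then dim K = 2 and the simplices of K are:

  0-simplices (9): [v_0], [v_1], [v_2], [v_3], [v_4], [v_5], [v_6], [v_7], [v_8]
  1-simplices (27): (27 of them)
  2-simplices (18): (18 of them)

giving chain groups C_0 ≅ Z^9, C_1 ≅ Z^27, C_2 ≅ Z^18.

∂_1: C_1 → C_0 maps an edge to its endpoints' difference, ∂[p,q] = q − p. For instance
  ∂[v_6,v_8] = [v_8] − [v_6].
As a 9×27 matrix over Z this has rank 8, with invariant factors (1,1,1,1,1,1,1,1).

Boundary ∂_2: C_2 → C_1 acts by ∂[p,q,r] = [q,r] − [p,r] + [p,q]. For instance
  ∂[v_2,v_5,v_8] = [v_5,v_8] − [v_2,v_8] + [v_2,v_5],
  ∂[v_2,v_4,v_8] = [v_4,v_8] − [v_2,v_8] + [v_2,v_4].
The 27×18 boundary matrix has rank 17 and Smith normal form diag(1,1,1,1,1,1,1,1,1,1,1,1,1,1,1,1,1).

Reading off H_k = ker ∂_k / im ∂_{k+1}:

  H_0: rank C_0 − rank ∂_1 = 9 − 8 = 1, and the invariant factors of ∂_1 are all 1, so H_0 = Z.
  H_1: rank ker ∂_1 − rank ∂_2 = (27 − 8) − 17 = 2, and the invariant factors of ∂_2 are all 1, so H_1 = Z^2.
  H_2: rank ker ∂_2 − rank ∂_3 = (18 − 17) − 0 = 1, and there is no ∂_3, so H_2 = Z.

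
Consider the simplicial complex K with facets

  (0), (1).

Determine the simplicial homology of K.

We work with the vertex ordering 0 < 1. The simplices of K, each written with vertices in increasing order, are:

  0-simplices (2): [0], [1]

giving chain groups C_0 ≅ Z^2.

From H_k ≅ ker(∂_k) / im(∂_{k+1}) we obtain:

  H_0: rank C_0 − rank ∂_1 = 2 − 0 = 2, and there is no ∂_1, so H_0 = Z^2.

H_0 = Z^2.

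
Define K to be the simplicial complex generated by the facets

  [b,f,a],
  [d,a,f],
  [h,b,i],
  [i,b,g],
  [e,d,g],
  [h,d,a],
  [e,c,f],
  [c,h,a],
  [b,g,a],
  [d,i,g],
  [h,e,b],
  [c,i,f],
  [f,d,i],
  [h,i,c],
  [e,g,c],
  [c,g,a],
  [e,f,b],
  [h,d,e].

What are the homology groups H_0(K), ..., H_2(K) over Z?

H_0 = Z,  H_1 = Z^2,  H_2 = Z.

Fix the vertex order a < b < c < d < e < f < g < h < i and write every simplex with vertices in increasing order. Then dim K = 2 and the simplices of K are:

  0-simplices (9): a, b, c, d, e, f, g, h, i
  1-simplices (27): ab, ac, ad, af, ag, ah, be, bf, bg, bh, bi, ce, cf, cg, ch, ci, de, df, dg, dh, di, ef, eg, eh, fi, gi, hi
  2-simplices (18): abf, abg, acg, ach, adf, adh, bef, beh, bgi, bhi, cef, ceg, cfi, chi, deg, deh, dfi, dgi

giving chain groups C_0 ≅ Z^9, C_1 ≅ Z^27, C_2 ≅ Z^18.

The boundary map ∂_1: C_1 → C_0 is given by ∂[p,q] = [q] − [p].
As a 9×27 matrix over Z this has rank 8, with invariant factors (1,1,1,1,1,1,1,1).

∂_2: C_2 → C_1 maps a triangle to the signed sum of its edges. For instance
  ∂dgi = gi − di + dg,
  ∂cef = ef − cf + ce.
This gives a 27×18 integer matrix of rank 17; reducing to Smith normal form yields diagonal entries (1,1,1,1,1,1,1,1,1,1,1,1,1,1,1,1,1).

From H_k ≅ ker(∂_k) / im(∂_{k+1}) we obtain:

  H_0: rank C_0 − rank ∂_1 = 9 − 8 = 1, and the invariant factors of ∂_1 are all 1, so H_0 ≅ Z.
  H_1: rank ker ∂_1 − rank ∂_2 = (27 − 8) − 17 = 2, and the invariant factors of ∂_2 are all 1, so H_1 ≅ Z^2.
  H_2: rank ker ∂_2 − rank ∂_3 = (18 − 17) − 0 = 1, and there is no ∂_3, so H_2 ≅ Z.

As a check, the Euler characteristic is 9 − 27 + 18 = 0, which agrees with 1 − 2 + 1 = 0.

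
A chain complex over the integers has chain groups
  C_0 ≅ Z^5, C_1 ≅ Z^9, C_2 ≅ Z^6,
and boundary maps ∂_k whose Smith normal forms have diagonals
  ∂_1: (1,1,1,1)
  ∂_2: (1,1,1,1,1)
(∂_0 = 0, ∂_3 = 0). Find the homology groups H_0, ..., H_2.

H_0 = Z,  H_1 = 0,  H_2 = Z.

H_0: b_0 = 5 − 0 − 4 = 1; torsion from ∂_1 factors > 1: none. So H_0 = Z.
H_1: b_1 = 9 − 4 − 5 = 0; torsion from ∂_2 factors > 1: none. So H_1 = 0.
H_2: b_2 = 6 − 5 − 0 = 1; torsion from ∂_3 factors > 1: none. So H_2 = Z.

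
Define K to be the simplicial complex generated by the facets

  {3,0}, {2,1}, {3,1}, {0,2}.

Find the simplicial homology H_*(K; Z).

H_0 ≅ Z,  H_1 ≅ Z.

Take the total order 0 < 1 < 2 < 3 on the vertex set. Then K (dimension 1) consists of the simplices:

  0-simplices (4): [0], [1], [2], [3]
  1-simplices (4): [0,2], [0,3], [1,2], [1,3]

giving chain groups C_0 ≅ Z^4, C_1 ≅ Z^4.

∂_1: C_1 → C_0 sends each edge [p,q] (with p < q) to q − p. For instance
  ∂[0,3] = [3] − [0].
As a 4×4 matrix over Z this has rank 3, with invariant factors (1,1,1).

Reading off H_k = ker ∂_k / im ∂_{k+1}:

  H_0: rank C_0 − rank ∂_1 = 4 − 3 = 1, and the invariant factors of ∂_1 are all 1, so H_0 ≅ Z.
  H_1: rank ker ∂_1 − rank ∂_2 = (4 − 3) − 0 = 1, and there is no ∂_2, so H_1 ≅ Z.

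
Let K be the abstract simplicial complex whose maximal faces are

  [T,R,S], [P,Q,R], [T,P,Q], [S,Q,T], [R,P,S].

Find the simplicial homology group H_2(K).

K has 5 vertices, 10 edges, 5 triangles.
rank ∂_2 = 5, rank ∂_3 = 0 ⇒ b_2 = 5 − 5 − 0 = 0. So H_2 ≅ 0.

H_2 ≅ 0.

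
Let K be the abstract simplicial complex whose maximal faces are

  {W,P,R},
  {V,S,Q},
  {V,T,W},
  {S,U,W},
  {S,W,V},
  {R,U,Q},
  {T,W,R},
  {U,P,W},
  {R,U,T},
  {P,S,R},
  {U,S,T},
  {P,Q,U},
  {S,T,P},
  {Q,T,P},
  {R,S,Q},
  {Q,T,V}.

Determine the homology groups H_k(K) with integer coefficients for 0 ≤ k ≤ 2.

H_0 ≅ Z,  H_1 ≅ Z^2,  H_2 ≅ Z.

Fix the vertex order P < Q < R < S < T < U < V < W and write every simplex with vertices in increasing order. Then dim K = 2 and the simplices of K are:

  0-simplices (8): P, Q, R, S, T, U, V, W
  1-simplices (24): PQ, PR, PS, PT, PU, PW, QR, QS, QT, QU, QV, RS, RT, RU, RW, ST, SU, SV, SW, TU, TV, TW, UW, VW
  2-simplices (16): PQT, PQU, PRS, PRW, PST, PUW, QRS, QRU, QSV, QTV, RTU, RTW, STU, SUW, SVW, TVW

so the chain groups are C_0 ≅ Z^8, C_1 ≅ Z^24, C_2 ≅ Z^16.

Boundary ∂_1: C_1 → C_0 is given by ∂[p,q] = [q] − [p].
This gives a 8×24 integer matrix of rank 7; reducing to Smith normal form yields diagonal entries (1,1,1,1,1,1,1).

The boundary map ∂_2: C_2 → C_1 sends each 2-simplex [p,q,r] to [q,r] − [p,r] + [p,q]. For instance
  ∂PQT = QT − PT + PQ,
  ∂SUW = UW − SW + SU.
The resulting 24×16 matrix has rank 15, and its Smith normal form has invariant factors (1,1,1,1,1,1,1,1,1,1,1,1,1,1,1).

Now H_k = ker ∂_k / im ∂_{k+1}, so:

  H_0: rank C_0 − rank ∂_1 = 8 − 7 = 1, and the invariant factors of ∂_1 are all 1, so H_0 = Z.
  H_1: rank ker ∂_1 − rank ∂_2 = (24 − 7) − 15 = 2, and the invariant factors of ∂_2 are all 1, so H_1 = Z^2.
  H_2: rank ker ∂_2 − rank ∂_3 = (16 − 15) − 0 = 1, and there is no ∂_3, so H_2 = Z.

As a check, the Euler characteristic is 8 − 24 + 16 = 0, which agrees with 1 − 2 + 1 = 0.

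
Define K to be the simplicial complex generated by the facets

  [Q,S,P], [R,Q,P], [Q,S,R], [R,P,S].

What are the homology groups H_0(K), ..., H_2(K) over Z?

We work with the vertex ordering P < Q < R < S. The simplices of K, each written with vertices in increasing order, are:

  0-simplices (4): P, Q, R, S
  1-simplices (6): PQ, PR, PS, QR, QS, RS
  2-simplices (4): PQR, PQS, PRS, QRS

Hence C_0 ≅ Z^4, C_1 ≅ Z^6, C_2 ≅ Z^4.

Boundary ∂_1: C_1 → C_0 sends each edge [p,q] (with p < q) to q − p. For instance
  ∂QR = R − Q.
The resulting 4×6 matrix has rank 3, and its Smith normal form has invariant factors (1,1,1).

The boundary map ∂_2: C_2 → C_1 maps a triangle to the signed sum of its edges. For instance
  ∂QRS = RS − QS + QR,
  ∂PRS = RS − PS + PR.
As a 6×4 matrix over Z this has rank 3, with invariant factors (1,1,1).

Now H_k = ker ∂_k / im ∂_{k+1}, so:

  H_0: rank C_0 − rank ∂_1 = 4 − 3 = 1, and the invariant factors of ∂_1 are all 1, so H_0 ≅ Z.
  H_1: rank ker ∂_1 − rank ∂_2 = (6 − 3) − 3 = 0, and the invariant factors of ∂_2 are all 1, so H_1 ≅ 0.
  H_2: rank ker ∂_2 − rank ∂_3 = (4 − 3) − 0 = 1, and there is no ∂_3, so H_2 ≅ Z.

As a check, the Euler characteristic is 4 − 6 + 4 = 2, which agrees with 1 − 0 + 1 = 2.
(K is a triangulation of the 2-sphere S^2.)

H_0 = Z,  H_1 = 0,  H_2 = Z.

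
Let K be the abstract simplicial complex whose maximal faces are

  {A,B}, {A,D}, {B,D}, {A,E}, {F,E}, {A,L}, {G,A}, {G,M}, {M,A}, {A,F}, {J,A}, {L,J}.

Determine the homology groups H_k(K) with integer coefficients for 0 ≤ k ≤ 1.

Order the vertices as A < B < D < E < F < G < J < L < M. Listing each simplex with vertices in this order, K has dimension 1 with simplices:

  0-simplices (9): A, B, D, E, F, G, J, L, M
  1-simplices (12): AB, AD, AE, AF, AG, AJ, AL, AM, BD, EF, GM, JL

giving chain groups C_0 ≅ Z^9, C_1 ≅ Z^12.

The boundary map ∂_1: C_1 → C_0 sends each edge [p,q] (with p < q) to q − p.
This gives a 9×12 integer matrix of rank 8; reducing to Smith normal form yields diagonal entries (1,1,1,1,1,1,1,1).

Reading off H_k = ker ∂_k / im ∂_{k+1}:

  H_0: rank C_0 − rank ∂_1 = 9 − 8 = 1, and the invariant factors of ∂_1 are all 1, so H_0 ≅ Z.
  H_1: rank ker ∂_1 − rank ∂_2 = (12 − 8) − 0 = 4, and there is no ∂_2, so H_1 ≅ Z^4.

H_0 = Z,  H_1 = Z^4.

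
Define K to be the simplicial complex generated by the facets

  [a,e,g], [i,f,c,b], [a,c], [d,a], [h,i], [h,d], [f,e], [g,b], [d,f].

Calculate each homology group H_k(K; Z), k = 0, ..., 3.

Take the total order a < b < c < d < e < f < g < h < i on the vertex set. Then K (dimension 3) consists of the simplices:

  0-simplices (9): a, b, c, d, e, f, g, h, i
  1-simplices (16): ac, ad, ae, ag, bc, bf, bg, bi, cf, ci, df, dh, ef, eg, fi, hi
  2-simplices (5): aeg, bcf, bci, bfi, cfi
  3-simplices (1): bcfi

Hence C_0 ≅ Z^9, C_1 ≅ Z^16, C_2 ≅ Z^5, C_3 ≅ Z^1.

Boundary ∂_1: C_1 → C_0 is given by ∂[p,q] = [q] − [p].
The 9×16 boundary matrix has rank 8 and Smith normal form diag(1,1,1,1,1,1,1,1).

∂_2: C_2 → C_1 acts by ∂[p,q,r] = [q,r] − [p,r] + [p,q]. For instance
  ∂bfi = fi − bi + bf,
  ∂cfi = fi − ci + cf.
The 16×5 boundary matrix has rank 4 and Smith normal form diag(1,1,1,1).

∂_3: C_3 → C_2 sends each 3-simplex σ to the alternating sum Σ_i (−1)^i (σ with its i-th vertex removed). For instance
  ∂bcfi = cfi − bfi + bci − bcf.
This gives a 5×1 integer matrix of rank 1; reducing to Smith normal form yields diagonal entries (1).

Computing H_k = (kernel of ∂_k) / (image of ∂_{k+1}):

  H_0: rank C_0 − rank ∂_1 = 9 − 8 = 1, and the invariant factors of ∂_1 are all 1, so H_0 ≅ Z.
  H_1: rank ker ∂_1 − rank ∂_2 = (16 − 8) − 4 = 4, and the invariant factors of ∂_2 are all 1, so H_1 ≅ Z^4.
  H_2: rank ker ∂_2 − rank ∂_3 = (5 − 4) − 1 = 0, and the invariant factors of ∂_3 are all 1, so H_2 ≅ 0.
  H_3: rank ker ∂_3 − rank ∂_4 = (1 − 1) − 0 = 0, and there is no ∂_4, so H_3 ≅ 0.

H_0 = Z,  H_1 = Z^4,  H_2 = 0,  H_3 = 0.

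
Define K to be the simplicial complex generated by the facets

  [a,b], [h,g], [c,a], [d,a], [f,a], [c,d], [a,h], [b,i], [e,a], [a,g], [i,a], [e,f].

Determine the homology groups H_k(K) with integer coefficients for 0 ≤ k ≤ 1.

Fix the vertex order a < b < c < d < e < f < g < h < i and write every simplex with vertices in increasing order. Then dim K = 1 and the simplices of K are:

  0-simplices (9): a, b, c, d, e, f, g, h, i
  1-simplices (12): ab, ac, ad, ae, af, ag, ah, ai, bi, cd, ef, gh

giving chain groups C_0 ≅ Z^9, C_1 ≅ Z^12.

∂_1: C_1 → C_0 maps an edge to its endpoints' difference, ∂[p,q] = q − p.
As a 9×12 matrix over Z this has rank 8, with invariant factors (1,1,1,1,1,1,1,1).

Reading off H_k = ker ∂_k / im ∂_{k+1}:

  H_0: rank C_0 − rank ∂_1 = 9 − 8 = 1, and the invariant factors of ∂_1 are all 1, so H_0 ≅ Z.
  H_1: rank ker ∂_1 − rank ∂_2 = (12 − 8) − 0 = 4, and there is no ∂_2, so H_1 ≅ Z^4.

As a check, the Euler characteristic is 9 − 12 = -3, which agrees with 1 − 4 = -3.

H_0 ≅ Z,  H_1 ≅ Z^4.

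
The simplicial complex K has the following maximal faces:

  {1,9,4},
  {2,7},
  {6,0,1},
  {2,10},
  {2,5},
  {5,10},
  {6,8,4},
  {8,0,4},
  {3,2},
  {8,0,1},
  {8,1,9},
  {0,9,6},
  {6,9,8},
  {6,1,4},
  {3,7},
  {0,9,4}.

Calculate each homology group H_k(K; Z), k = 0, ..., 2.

H_0 ≅ Z^2,  H_1 ≅ Z^2 ⊕ Z/2Z,  H_2 = 0.

We work with the vertex ordering 0 < 1 < 2 < 3 < 4 < 5 < 6 < 7 < 8 < 9 < 10. The simplices of K, each written with vertices in increasing order, are:

  0-simplices (11): [0], [1], [2], [3], [4], [5], [6], [7], [8], [9], [10]
  1-simplices (21): [0,1], [0,4], [0,6], [0,8], [0,9], [1,4], [1,6], [1,8], [1,9], [2,3], [2,5], [2,7], [2,10], [3,7], [4,6], [4,8], [4,9], [5,10], [6,8], [6,9], [8,9]
  2-simplices (10): [0,1,6], [0,1,8], [0,4,8], [0,4,9], [0,6,9], [1,4,6], [1,4,9], [1,8,9], [4,6,8], [6,8,9]

giving chain groups C_0 ≅ Z^11, C_1 ≅ Z^21, C_2 ≅ Z^10.

The boundary map ∂_1: C_1 → C_0 is given by ∂[p,q] = [q] − [p]. For instance
  ∂[0,4] = [4] − [0].
This gives a 11×21 integer matrix of rank 9; reducing to Smith normal form yields diagonal entries (1,1,1,1,1,1,1,1,1).

Boundary ∂_2: C_2 → C_1 sends each 2-simplex [p,q,r] to [q,r] − [p,r] + [p,q]. For instance
  ∂[6,8,9] = [8,9] − [6,9] + [6,8],
  ∂[0,4,9] = [4,9] − [0,9] + [0,4].
As a 21×10 matrix over Z this has rank 10, with invariant factors (1,1,1,1,1,1,1,1,1,2).

Reading off H_k = ker ∂_k / im ∂_{k+1}:

  H_0: rank C_0 − rank ∂_1 = 11 − 9 = 2, and the invariant factors of ∂_1 are all 1, so H_0 = Z^2.
  H_1: rank ker ∂_1 − rank ∂_2 = (21 − 9) − 10 = 2, and ∂_2 has invariant factor 2 > 1, so H_1 = Z^2 ⊕ Z/2Z.
  H_2: rank ker ∂_2 − rank ∂_3 = (10 − 10) − 0 = 0, and there is no ∂_3, so H_2 = 0.

(K is a triangulation of the disjoint union of the real projective plane RP^2 and a wedge of 2 circles.)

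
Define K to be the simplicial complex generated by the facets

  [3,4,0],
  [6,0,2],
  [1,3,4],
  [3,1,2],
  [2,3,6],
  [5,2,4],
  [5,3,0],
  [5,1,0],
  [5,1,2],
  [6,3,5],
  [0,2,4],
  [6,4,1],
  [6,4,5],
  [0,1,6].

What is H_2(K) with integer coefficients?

Fix the vertex order 0 < 1 < 2 < 3 < 4 < 5 < 6 and write every simplex with vertices in increasing order. Then dim K = 2 and the simplices of K are:

  0-simplices (7): [0], [1], [2], [3], [4], [5], [6]
  1-simplices (21): [0,1], [0,2], [0,3], [0,4], [0,5], [0,6], [1,2], [1,3], [1,4], [1,5], [1,6], [2,3], [2,4], [2,5], [2,6], [3,4], [3,5], [3,6], [4,5], [4,6], [5,6]
  2-simplices (14): [0,1,5], [0,1,6], [0,2,4], [0,2,6], [0,3,4], [0,3,5], [1,2,3], [1,2,5], [1,3,4], [1,4,6], [2,3,6], [2,4,5], [3,5,6], [4,5,6]

giving chain groups C_0 ≅ Z^7, C_1 ≅ Z^21, C_2 ≅ Z^14.

∂_1: C_1 → C_0 maps an edge to its endpoints' difference, ∂[p,q] = q − p.
This gives a 7×21 integer matrix of rank 6; reducing to Smith normal form yields diagonal entries (1,1,1,1,1,1).

The boundary map ∂_2: C_2 → C_1 acts by ∂[p,q,r] = [q,r] − [p,r] + [p,q]. For instance
  ∂[0,3,4] = [3,4] − [0,4] + [0,3],
  ∂[1,4,6] = [4,6] − [1,6] + [1,4].
The 21×14 boundary matrix has rank 13 and Smith normal form diag(1,1,1,1,1,1,1,1,1,1,1,1,1).

Computing H_k = (kernel of ∂_k) / (image of ∂_{k+1}):

  H_2: rank ker ∂_2 − rank ∂_3 = (14 − 13) − 0 = 1, and there is no ∂_3, so H_2 = Z.

H_2 = Z.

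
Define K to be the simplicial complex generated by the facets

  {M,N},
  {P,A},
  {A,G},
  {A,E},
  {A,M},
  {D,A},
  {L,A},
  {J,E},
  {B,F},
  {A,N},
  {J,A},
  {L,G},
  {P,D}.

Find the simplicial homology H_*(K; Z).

Take the total order A < B < D < E < F < G < J < L < M < N < P on the vertex set. Then K (dimension 1) consists of the simplices:

  0-simplices (11): A, B, D, E, F, G, J, L, M, N, P
  1-simplices (13): AD, AE, AG, AJ, AL, AM, AN, AP, BF, DP, EJ, GL, MN

giving chain groups C_0 ≅ Z^11, C_1 ≅ Z^13.

Boundary ∂_1: C_1 → C_0 is given by ∂[p,q] = [q] − [p]. For instance
  ∂AL = L − A.
The 11×13 boundary matrix has rank 9 and Smith normal form diag(1,1,1,1,1,1,1,1,1).

From H_k ≅ ker(∂_k) / im(∂_{k+1}) we obtain:

  H_0: rank C_0 − rank ∂_1 = 11 − 9 = 2, and the invariant factors of ∂_1 are all 1, so H_0 ≅ Z^2.
  H_1: rank ker ∂_1 − rank ∂_2 = (13 − 9) − 0 = 4, and there is no ∂_2, so H_1 ≅ Z^4.

H_0 ≅ Z^2,  H_1 ≅ Z^4.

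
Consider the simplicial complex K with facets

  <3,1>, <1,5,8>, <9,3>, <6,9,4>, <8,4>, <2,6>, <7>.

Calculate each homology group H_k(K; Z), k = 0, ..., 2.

Take the total order 1 < 2 < 3 < 4 < 5 < 6 < 7 < 8 < 9 on the vertex set. Then K (dimension 2) consists of the simplices:

  0-simplices (9): [1], [2], [3], [4], [5], [6], [7], [8], [9]
  1-simplices (10): [1,3], [1,5], [1,8], [2,6], [3,9], [4,6], [4,8], [4,9], [5,8], [6,9]
  2-simplices (2): [1,5,8], [4,6,9]

Hence C_0 ≅ Z^9, C_1 ≅ Z^10, C_2 ≅ Z^2.

The boundary map ∂_1: C_1 → C_0 sends each edge [p,q] (with p < q) to q − p.
The resulting 9×10 matrix has rank 7, and its Smith normal form has invariant factors (1,1,1,1,1,1,1).

∂_2: C_2 → C_1 sends each 2-simplex [p,q,r] to [q,r] − [p,r] + [p,q]. For instance
  ∂[1,5,8] = [5,8] − [1,8] + [1,5],
  ∂[4,6,9] = [6,9] − [4,9] + [4,6].
The resulting 10×2 matrix has rank 2, and its Smith normal form has invariant factors (1,1).

From H_k ≅ ker(∂_k) / im(∂_{k+1}) we obtain:

  H_0: rank C_0 − rank ∂_1 = 9 − 7 = 2, and the invariant factors of ∂_1 are all 1, so H_0 = Z^2.
  H_1: rank ker ∂_1 − rank ∂_2 = (10 − 7) − 2 = 1, and the invariant factors of ∂_2 are all 1, so H_1 = Z.
  H_2: rank ker ∂_2 − rank ∂_3 = (2 − 2) − 0 = 0, and there is no ∂_3, so H_2 = 0.

As a check, the Euler characteristic is 9 − 10 + 2 = 1, which agrees with 2 − 1 + 0 = 1.

H_0 ≅ Z^2,  H_1 ≅ Z,  H_2 = 0.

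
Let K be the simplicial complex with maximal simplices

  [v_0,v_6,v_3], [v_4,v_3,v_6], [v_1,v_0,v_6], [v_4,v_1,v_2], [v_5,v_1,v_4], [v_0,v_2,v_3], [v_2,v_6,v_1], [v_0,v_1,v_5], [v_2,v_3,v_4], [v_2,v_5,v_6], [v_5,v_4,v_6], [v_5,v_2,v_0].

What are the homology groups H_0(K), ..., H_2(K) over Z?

H_0 ≅ Z,  H_1 ≅ Z/2Z,  H_2 = 0.

K has 7 vertices, 18 edges, 12 triangles.
rank ∂_0 = 0, rank ∂_1 = 6 ⇒ b_0 = 7 − 0 − 6 = 1; all invariant factors of ∂_1 are 1 so no torsion. So H_0 = Z.
rank ∂_1 = 6, rank ∂_2 = 12 ⇒ b_1 = 18 − 6 − 12 = 0; ∂_2 has invariant factor(s) [2] giving torsion. So H_1 = Z/2Z.
rank ∂_2 = 12, rank ∂_3 = 0 ⇒ b_2 = 12 − 12 − 0 = 0. So H_2 = 0.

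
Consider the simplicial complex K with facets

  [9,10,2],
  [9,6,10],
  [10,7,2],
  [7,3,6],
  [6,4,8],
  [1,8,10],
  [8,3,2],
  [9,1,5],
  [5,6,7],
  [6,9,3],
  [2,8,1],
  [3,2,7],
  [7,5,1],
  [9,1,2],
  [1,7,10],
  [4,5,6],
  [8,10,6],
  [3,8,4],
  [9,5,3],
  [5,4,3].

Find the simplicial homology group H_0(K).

H_0 = Z.

Order the vertices as 1 < 2 < 3 < 4 < 5 < 6 < 7 < 8 < 9 < 10. Listing each simplex with vertices in this order, K has dimension 2 with simplices:

  0-simplices (10): [1], [2], [3], [4], [5], [6], [7], [8], [9], [10]
  1-simplices (30): (30 of them)
  2-simplices (20): (20 of them)

so the chain groups are C_0 ≅ Z^10, C_1 ≅ Z^30, C_2 ≅ Z^20.

∂_1: C_1 → C_0 sends each edge [p,q] (with p < q) to q − p.
The resulting 10×30 matrix has rank 9, and its Smith normal form has invariant factors (1,1,1,1,1,1,1,1,1).

∂_2: C_2 → C_1 sends each 2-simplex [p,q,r] to [q,r] − [p,r] + [p,q]. For instance
  ∂[1,2,9] = [2,9] − [1,9] + [1,2],
  ∂[1,2,8] = [2,8] − [1,8] + [1,2].
The resulting 30×20 matrix has rank 20, and its Smith normal form has invariant factors (1,1,1,1,1,1,1,1,1,1,1,1,1,1,1,1,1,1,1,2).

From H_k ≅ ker(∂_k) / im(∂_{k+1}) we obtain:

  H_0: rank C_0 − rank ∂_1 = 10 − 9 = 1, and the invariant factors of ∂_1 are all 1, so H_0 = Z.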